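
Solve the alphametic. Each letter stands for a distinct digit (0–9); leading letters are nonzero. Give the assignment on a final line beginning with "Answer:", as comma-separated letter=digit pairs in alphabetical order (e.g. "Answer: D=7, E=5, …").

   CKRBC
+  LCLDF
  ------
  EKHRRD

Step 1. [col 1: C + F ≡ D (mod 10)] no forcing yet in column 1 (carry-in 0); C=3 is free and consistent — try it, so C=3.
Step 2. [E] the sum has 6 digits but both addends have 5; that extra leading digit E is the final carry, namely 1 ⇒ E=1.
Step 3. [col 1: C + F ≡ D (mod 10)] no forcing yet in column 1 (carry-in 0); D=7 is free and consistent — try it. So D=7.
Step 4. [col 1: C + F ≡ D (mod 10)] from column 1 (C=3, D=7, carry-in 0, digits 1,3,7 already taken and all letters distinct): F must equal 4, so F=4.
Step 5. [col 2: B + D ≡ R (mod 10)] B=8 is one option consistent with column 2 (B + D ≡ R (mod 10), carry-in 0) — take it ⇒ B=8.
Step 6. [col 2: B + D ≡ R (mod 10)] column 2: given B=8, D=7, carry-in 0, and digits 1,3,4,7,8 already taken and all letters distinct, B+D≡R (mod 10) forces R=5 ⇒ R=5.
Step 7. [col 3: R + L ≡ R (mod 10)] column 3 reads R+L+carry(1)=R with R=5; with digits 1,3,4,5,7,8 already taken and all letters distinct, the only value for L is 9 ⇒ L=9.
Step 8. [col 4: K + C ≡ H (mod 10)] H=6 is one option consistent with column 4 (K + C ≡ H (mod 10), carry-in 1) — take it. So H=6.
Step 9. [col 4: K + C ≡ H (mod 10)] column 4 reads K+C+carry(1)=H with C=3, H=6; with digits 1,3,4,5,6,7,8,9 already taken and all letters distinct, the only value for K is 2, so K=2.

Answer: B=8, C=3, D=7, E=1, F=4, H=6, K=2, L=9, R=5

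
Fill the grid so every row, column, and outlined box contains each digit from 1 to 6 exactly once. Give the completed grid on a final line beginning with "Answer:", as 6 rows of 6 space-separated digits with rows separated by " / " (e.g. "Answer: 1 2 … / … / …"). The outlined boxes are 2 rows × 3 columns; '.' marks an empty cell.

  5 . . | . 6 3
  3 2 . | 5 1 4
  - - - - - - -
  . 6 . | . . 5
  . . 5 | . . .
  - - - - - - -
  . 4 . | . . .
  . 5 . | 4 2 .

Step 1. [r4c6∈{1,2,6}] across col 6, 2 lands solely at r4c6. So r4c6=2.
Step 2. [r6c3∈{1,3,6}] 3 has one home in row 6: r6c3, so r6c3=3.
Step 3. [r4c2∈{1,3}] r4c2 is the only open cell in col 2 admitting 3, so r4c2=3.
Step 4. [r4c5∈{4}] r4c5's peers cover all but 4, so r4c5=4.
Step 5. [r4c1∈{1}] r4c1 has the single candidate 1. So r4c1=1.
Step 6. [r5c3∈{1,2,6}] in box 5, 1 fits only at r5c3, so r5c3=1.
Step 7. [r5c6∈{6}] r5c6's peers cover all but 6 ⇒ r5c6=6.
Step 8. [r3c1∈{2,4}] in col 1, 4 fits only at r3c1 ⇒ r3c1=4.
Step 9. [r3c5∈{3}] only 3 remains possible at r3c5, so r3c5=3.
Step 10. [r6c1∈{6}] r6c1 has the single candidate 6 ⇒ r6c1=6.
Step 11. [r1c3∈{4}] r1c3's peers cover all but 4. So r1c3=4.
Step 12. [r3c4∈{1}] r3c4 has the single candidate 1. So r3c4=1.
Step 13. [r5c1∈{2}] nothing but 2 survives at r5c1, so r5c1=2.
Step 14. [r5c5∈{5}] r5c5's peers cover all but 5 ⇒ r5c5=5.
Step 15. [r1c4∈{2}] nothing but 2 survives at r1c4, so r1c4=2.
Step 16. [r6c6∈{1}] nothing but 1 survives at r6c6. So r6c6=1.
Step 17. [r4c4∈{6}] r4c4's peers cover all but 6, so r4c4=6.
Step 18. [r1c2∈{1}] r1c2 is down to just 1 ⇒ r1c2=1.
Step 19. [r3c3∈{2}] r3c3's peers cover all but 2, so r3c3=2.
Step 20. [r2c3∈{6}] r2c3 is down to just 6. So r2c3=6.
Step 21. [r5c4∈{3}] r5c4 is down to just 3 ⇒ r5c4=3.

Answer: 5 1 4 2 6 3 / 3 2 6 5 1 4 / 4 6 2 1 3 5 / 1 3 5 6 4 2 / 2 4 1 3 5 6 / 6 5 3 4 2 1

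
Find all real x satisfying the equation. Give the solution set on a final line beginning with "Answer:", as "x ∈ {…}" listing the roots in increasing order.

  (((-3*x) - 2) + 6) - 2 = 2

Step 1. [(((-3*x) - 2) + 6) - 2 = 2] the outer -2 inverts by adding 2 ⇒ sub: ((-3*x) - 2) + 6 = 4.
Step 2. [((-3*x) - 2) + 6 = 4] subtract 6: x sits inside (… + 6) ⇒ sub: (-3*x) - 2 = -2.
Step 3. [(-3*x) - 2 = -2] -2 is outermost — add 2 both sides, so sub: -3*x = 0.
Step 4. [-3*x = 0] divide by the outer -3 ⇒ div: x = 0.

Answer: x ∈ {0}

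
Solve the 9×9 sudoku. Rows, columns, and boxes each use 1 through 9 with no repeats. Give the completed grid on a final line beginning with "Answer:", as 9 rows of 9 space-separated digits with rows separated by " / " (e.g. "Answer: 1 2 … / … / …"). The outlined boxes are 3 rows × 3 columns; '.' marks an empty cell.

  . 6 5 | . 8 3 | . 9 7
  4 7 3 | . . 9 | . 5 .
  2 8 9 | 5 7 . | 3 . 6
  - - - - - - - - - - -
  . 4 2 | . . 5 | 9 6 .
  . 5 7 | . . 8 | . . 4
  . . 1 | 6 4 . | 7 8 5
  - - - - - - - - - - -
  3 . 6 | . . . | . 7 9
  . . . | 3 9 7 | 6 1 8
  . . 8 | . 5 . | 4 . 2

Step 1. [r9c4∈{1}] r9c4's peers cover all but 1. So r9c4=1.
Step 2. [r2c4∈{2}] r2c4's peers cover all but 2, so r2c4=2.
Step 3. [r2c9∈{1}] only 1 remains possible at r2c9 ⇒ r2c9=1.
Step 4. [r7c5∈{2}] nothing but 2 survives at r7c5. So r7c5=2.
Step 5. [r6c1∈{9}] only 9 remains possible at r6c1. So r6c1=9.
Step 6. [r4c5∈{1,3}] 1 has one home in row 4: r4c5. So r4c5=1.
Step 7. [r1c4∈{4}] only 4 remains possible at r1c4. So r1c4=4.
Step 8. [r5c8∈{2,3}] 2 has one home in col 8: r5c8, so r5c8=2.
Step 9. [r3c8∈{4}] r3c8 has the single candidate 4, so r3c8=4.
Step 10. [r2c5∈{6}] only 6 remains possible at r2c5. So r2c5=6.
Step 11. [r3c6∈{1}] r3c6's peers cover all but 1. So r3c6=1.
Step 12. [r7c4∈{8}] r7c4 is down to just 8, so r7c4=8.
Step 13. [r5c1∈{6}] r5c1 is down to just 6. So r5c1=6.
Step 14. [r2c7∈{8}] r2c7 has the single candidate 8, so r2c7=8.
Step 15. [r5c4∈{9}] r5c4 is down to just 9. So r5c4=9.
Step 16. [r1c1∈{1}] only 1 remains possible at r1c1 ⇒ r1c1=1.
Step 17. [r4c9∈{3}] r4c9's peers cover all but 3, so r4c9=3.
Step 18. [r5c7∈{1}] r5c7 has the single candidate 1, so r5c7=1.
Step 19. [r4c1∈{8}] nothing but 8 survives at r4c1, so r4c1=8.
Step 20. [r7c2∈{1}] r7c2 is down to just 1 ⇒ r7c2=1.
Step 21. [r6c6∈{2}] r6c6's peers cover all but 2 ⇒ r6c6=2.
Step 22. [r9c6∈{6}] r9c6's peers cover all but 6 ⇒ r9c6=6.
Step 23. [r8c1∈{5}] r8c1's peers cover all but 5, so r8c1=5.
Step 24. [r9c8∈{3}] only 3 remains possible at r9c8, so r9c8=3.
Step 25. [r8c2∈{2}] r8c2 is down to just 2 ⇒ r8c2=2.
Step 26. [r7c7∈{5}] r7c7's peers cover all but 5 ⇒ r7c7=5.
Step 27. [r7c6∈{4}] nothing but 4 survives at r7c6 ⇒ r7c6=4.
Step 28. [r6c2∈{3}] r6c2's peers cover all but 3 ⇒ r6c2=3.
Step 29. [r4c4∈{7}] r4c4's peers cover all but 7. So r4c4=7.
Step 30. [r8c3∈{4}] r8c3 has the single candidate 4. So r8c3=4.
Step 31. [r5c5∈{3}] r5c5 is down to just 3. So r5c5=3.
Step 32. [r1c7∈{2}] r1c7 has the single candidate 2 ⇒ r1c7=2.
Step 33. [r9c2∈{9}] r9c2 has the single candidate 9 ⇒ r9c2=9.
Step 34. [r9c1∈{7}] nothing but 7 survives at r9c1, so r9c1=7.

Answer: 1 6 5 4 8 3 2 9 7 / 4 7 3 2 6 9 8 5 1 / 2 8 9 5 7 1 3 4 6 / 8 4 2 7 1 5 9 6 3 / 6 5 7 9 3 8 1 2 4 / 9 3 1 6 4 2 7 8 5 / 3 1 6 8 2 4 5 7 9 / 5 2 4 3 9 7 6 1 8 / 7 9 8 1 5 6 4 3 2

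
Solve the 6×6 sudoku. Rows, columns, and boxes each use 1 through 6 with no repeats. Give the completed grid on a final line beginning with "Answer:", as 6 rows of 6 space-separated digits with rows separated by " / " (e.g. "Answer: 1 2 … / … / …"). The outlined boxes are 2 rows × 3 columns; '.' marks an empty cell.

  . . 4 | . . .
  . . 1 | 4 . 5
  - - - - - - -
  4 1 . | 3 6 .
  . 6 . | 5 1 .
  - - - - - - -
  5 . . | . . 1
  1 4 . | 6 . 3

Step 1. [r5c4∈{2}] r5c4 has the single candidate 2, so r5c4=2.
Step 2. [r5c2∈{3}] only 3 remains possible at r5c2, so r5c2=3.
Step 3. [r2c2∈{2}] r2c2's peers cover all but 2 ⇒ r2c2=2.
Step 4. [r4c1∈{2,3}] r4c1 is the only open cell in col 1 admitting 2 ⇒ r4c1=2.
Step 5. [r2c5∈{3}] nothing but 3 survives at r2c5 ⇒ r2c5=3.
Step 6. [r1c6∈{2,6}] r1c6 is the only open cell in col 6 admitting 6 ⇒ r1c6=6.
Step 7. [r5c5∈{4}] r5c5 is down to just 4. So r5c5=4.
Step 8. [r6c5∈{5}] r6c5 is down to just 5 ⇒ r6c5=5.
Step 9. [r4c6∈{4}] r4c6 is down to just 4 ⇒ r4c6=4.
Step 10. [r1c4∈{1}] r1c4 has the single candidate 1 ⇒ r1c4=1.
Step 11. [r1c5∈{2}] nothing but 2 survives at r1c5 ⇒ r1c5=2.
Step 12. [r6c3∈{2}] r6c3 has the single candidate 2 ⇒ r6c3=2.
Step 13. [r1c2∈{5}] r1c2 has the single candidate 5. So r1c2=5.
Step 14. [r4c3∈{3}] r4c3 is down to just 3. So r4c3=3.
Step 15. [r5c3∈{6}] r5c3's peers cover all but 6, so r5c3=6.
Step 16. [r3c6∈{2}] only 2 remains possible at r3c6. So r3c6=2.
Step 17. [r3c3∈{5}] r3c3 has the single candidate 5 ⇒ r3c3=5.
Step 18. [r2c1∈{6}] nothing but 6 survives at r2c1 ⇒ r2c1=6.
Step 19. [r1c1∈{3}] r1c1 has the single candidate 3 ⇒ r1c1=3.

Answer: 3 5 4 1 2 6 / 6 2 1 4 3 5 / 4 1 5 3 6 2 / 2 6 3 5 1 4 / 5 3 6 2 4 1 / 1 4 2 6 5 3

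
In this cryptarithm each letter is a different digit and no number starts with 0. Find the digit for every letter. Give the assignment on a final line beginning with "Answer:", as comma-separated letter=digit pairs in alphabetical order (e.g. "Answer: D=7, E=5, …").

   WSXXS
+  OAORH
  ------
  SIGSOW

Step 1. [col 1: S + H ≡ W (mod 10)] several values work for W in column 1 (S + H ≡ W (mod 10), carry-in 0); try W=9, so W=9.
Step 2. [col 1: S + H ≡ W (mod 10)] column 1 (S + H ≡ W (mod 10), carry-in 0) doesn't pin S yet; pick S=1 and continue. So S=1.
Step 3. [col 1: S + H ≡ W (mod 10)] column 1 reads S+H+carry(0)=W with S=1, W=9; with digits 1,9 already taken and all letters distinct, the only value for H is 8, so H=8.
Step 4. [col 2: X + R ≡ O (mod 10)] several values work for X in column 2 (X + R ≡ O (mod 10), carry-in 0); try X=4. So X=4.
Step 5. [col 2: X + R ≡ O (mod 10)] column 2 (X + R ≡ O (mod 10), carry-in 0) doesn't pin O yet; pick O=7 and continue, so O=7.
Step 6. [col 2: X + R ≡ O (mod 10)] column 2 reads X+R+carry(0)=O with X=4, O=7; with digits 1,4,7,8,9 already taken and all letters distinct, the only value for R is 3, so R=3.
Step 7. [col 4: S + A ≡ G (mod 10)] column 4 reads S+A+carry(1)=G with S=1; with digits 1,3,4,7,8,9 already taken and all letters distinct, the only value for A is 0, so A=0.
Step 8. [col 4: S + A ≡ G (mod 10)] column 4: given S=1, A=0, carry-in 1, and digits 0,1,3,4,7,8,9 already taken and all letters distinct, S+A≡G (mod 10) forces G=2, so G=2.
Step 9. [col 5: W + O ≡ I (mod 10)] in column 5 we have W+O≡I with carry-in 0; given W=9, O=7 and digits 0,1,2,3,4,7,8,9 already taken and all letters distinct, that pins I to 6, so I=6.

Answer: A=0, G=2, H=8, I=6, O=7, R=3, S=1, W=9, X=4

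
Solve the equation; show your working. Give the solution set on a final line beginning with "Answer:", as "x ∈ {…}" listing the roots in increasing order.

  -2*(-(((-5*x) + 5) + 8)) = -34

Step 1. [-2*(-(((-5*x) + 5) + 8)) = -34] LHS = -2·(…); ÷-2 both sides ⇒ div: -(((-5*x) + 5) + 8) = 17.
Step 2. [-(((-5*x) + 5) + 8) = 17] leading − — multiply by −1, so neg: ((-5*x) + 5) + 8 = -17.
Step 3. [((-5*x) + 5) + 8 = -17] the outer +8 inverts by subtracting 8, so sub: (-5*x) + 5 = -25.
Step 4. [(-5*x) + 5 = -25] common factor -5 (LHS and -25) — divide through, so factor: x - 1 = 5.
Step 5. [x - 1 = 5] peel the -1: add 1 from each side, so sub: x = 6.

Answer: x ∈ {6}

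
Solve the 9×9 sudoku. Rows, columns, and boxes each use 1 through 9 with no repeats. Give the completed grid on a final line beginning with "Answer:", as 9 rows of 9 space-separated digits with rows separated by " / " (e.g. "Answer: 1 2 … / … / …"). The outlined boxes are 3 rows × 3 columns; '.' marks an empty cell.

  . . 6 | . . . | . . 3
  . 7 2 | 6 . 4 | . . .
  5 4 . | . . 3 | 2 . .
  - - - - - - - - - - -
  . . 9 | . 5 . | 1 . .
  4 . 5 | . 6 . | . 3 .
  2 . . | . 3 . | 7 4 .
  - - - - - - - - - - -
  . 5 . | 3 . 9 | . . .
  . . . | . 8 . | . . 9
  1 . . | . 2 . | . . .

Step 1. [r7c5∈{1,4,7}] in col 5, 4 fits only at r7c5. So r7c5=4.
Step 2. [r4c1∈{3,6,7,8}] in box 4, 7 fits only at r4c1, so r4c1=7.
Step 3. [r9c9∈{4,5,6,7,8}] col 9 places 4 nowhere but r9c9. So r9c9=4.
Step 4. [r6c4∈{1,8,9}] row 6 places 9 nowhere but r6c4 ⇒ r6c4=9.
Step 5. [r4c2∈{3,6,8}] row 4 places 3 nowhere but r4c2, so r4c2=3.
Step 6. [r6c2∈{1,6,8}] in box 4, 6 fits only at r6c2. So r6c2=6.
Step 7. [r1c7∈{4,5,8,9}] 4 has one home in row 1: r1c7, so r1c7=4.
Step 8. [r2c1∈{3,8,9}] r2c1 is the only open cell in row 2 admitting 3 ⇒ r2c1=3.
Step 9. [r1c1∈{8,9}] col 1 places 9 nowhere but r1c1. So r1c1=9.
Step 10. [r7c1∈{6,8}] col 1 places 8 nowhere but r7c1, so r7c1=8.
Step 11. [r7c7∈{6}] r7c7 is down to just 6. So r7c7=6.
Step 12. [r7c3∈{7}] r7c3's peers cover all but 7, so r7c3=7.
Step 13. [r3c9∈{1,6,7,8}] col 9 places 7 nowhere but r3c9. So r3c9=7.
Step 14. [r3c8∈{1,6,8,9}] r3c8 is the only open cell in row 3 admitting 6. So r3c8=6.
Step 15. [r2c8∈{1,5,8,9}] r2c8 is the only open cell in col 8 admitting 9. So r2c8=9.
Step 16. [r2c5∈{1}] r2c5 has the single candidate 1, so r2c5=1.
Step 17. [r3c4∈{8}] r3c4 has the single candidate 8, so r3c4=8.
Step 18. [r1c8∈{1,5,8}] 1 has one home in box 3: r1c8 ⇒ r1c8=1.
Step 19. [r6c3∈{1,8}] across col 3, 8 lands solely at r6c3, so r6c3=8.
Step 20. [r6c6∈{1}] r6c6's peers cover all but 1 ⇒ r6c6=1.
Step 21. [r7c8∈{2}] r7c8's peers cover all but 2, so r7c8=2.
Step 22. [r4c8∈{8}] r4c8 is down to just 8. So r4c8=8.
Step 23. [r4c6∈{2}] nothing but 2 survives at r4c6 ⇒ r4c6=2.
Step 24. [r5c4∈{7}] nothing but 7 survives at r5c4 ⇒ r5c4=7.
Step 25. [r9c4∈{5}] r9c4 has the single candidate 5. So r9c4=5.
Step 26. [r9c6∈{6,7}] r9c6 is the only open cell in row 9 admitting 6, so r9c6=6.
Step 27. [r8c6∈{7}] only 7 remains possible at r8c6 ⇒ r8c6=7.
Step 28. [r2c9∈{5,8}] in col 9, 8 fits only at r2c9. So r2c9=8.
Step 29. [r9c3∈{3}] only 3 remains possible at r9c3. So r9c3=3.
Step 30. [r8c8∈{5}] nothing but 5 survives at r8c8, so r8c8=5.
Step 31. [r9c7∈{8}] r9c7 has the single candidate 8, so r9c7=8.
Step 32. [r5c6∈{8}] r5c6 is down to just 8. So r5c6=8.
Step 33. [r1c6∈{5}] only 5 remains possible at r1c6. So r1c6=5.
Step 34. [r4c9∈{6}] r4c9 has the single candidate 6 ⇒ r4c9=6.
Step 35. [r9c2∈{9}] only 9 remains possible at r9c2. So r9c2=9.
Step 36. [r5c2∈{1}] only 1 remains possible at r5c2. So r5c2=1.
Step 37. [r1c5∈{7}] only 7 remains possible at r1c5. So r1c5=7.
Step 38. [r8c3∈{4}] nothing but 4 survives at r8c3, so r8c3=4.
Step 39. [r8c7∈{3}] only 3 remains possible at r8c7. So r8c7=3.
Step 40. [r1c2∈{8}] r1c2's peers cover all but 8 ⇒ r1c2=8.
Step 41. [r3c3∈{1}] r3c3's peers cover all but 1. So r3c3=1.
Step 42. [r7c9∈{1}] r7c9's peers cover all but 1 ⇒ r7c9=1.
Step 43. [r1c4∈{2}] r1c4 has the single candidate 2. So r1c4=2.
Step 44. [r5c9∈{2}] r5c9 is down to just 2, so r5c9=2.
Step 45. [r3c5∈{9}] r3c5's peers cover all but 9, so r3c5=9.
Step 46. [r5c7∈{9}] nothing but 9 survives at r5c7 ⇒ r5c7=9.
Step 47. [r2c7∈{5}] nothing but 5 survives at r2c7, so r2c7=5.
Step 48. [r8c4∈{1}] r8c4 has the single candidate 1, so r8c4=1.
Step 49. [r9c8∈{7}] nothing but 7 survives at r9c8, so r9c8=7.
Step 50. [r8c2∈{2}] r8c2 has the single candidate 2, so r8c2=2.
Step 51. [r4c4∈{4}] r4c4 has the single candidate 4. So r4c4=4.
Step 52. [r8c1∈{6}] r8c1 has the single candidate 6 ⇒ r8c1=6.
Step 53. [r6c9∈{5}] nothing but 5 survives at r6c9, so r6c9=5.

Answer: 9 8 6 2 7 5 4 1 3 / 3 7 2 6 1 4 5 9 8 / 5 4 1 8 9 3 2 6 7 / 7 3 9 4 5 2 1 8 6 / 4 1 5 7 6 8 9 3 2 / 2 6 8 9 3 1 7 4 5 / 8 5 7 3 4 9 6 2 1 / 6 2 4 1 8 7 3 5 9 / 1 9 3 5 2 6 8 7 4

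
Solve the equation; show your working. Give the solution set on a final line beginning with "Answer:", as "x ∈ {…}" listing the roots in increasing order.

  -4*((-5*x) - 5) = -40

Step 1. [-4*((-5*x) - 5) = -40] LHS = -4·(…); ÷-4 both sides. So div: (-5*x) - 5 = 10.
Step 2. [(-5*x) - 5 = 10] the outer -5 inverts by adding 5. So sub: -5*x = 15.
Step 3. [-5*x = 15] leading coefficient -5: divide by -5. So div: x = -3.

Answer: x ∈ {-3}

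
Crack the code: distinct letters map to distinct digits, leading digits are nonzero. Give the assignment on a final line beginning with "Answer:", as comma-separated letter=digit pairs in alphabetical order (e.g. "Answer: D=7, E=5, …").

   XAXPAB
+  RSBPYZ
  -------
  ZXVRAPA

Step 1. [col 1: B + Z ≡ A (mod 10)] B=5 is one option consistent with column 1 (B + Z ≡ A (mod 10), carry-in 0) — take it, so B=5.
Step 2. [col 1: B + Z ≡ A (mod 10)] Z=1 is one option consistent with column 1 (B + Z ≡ A (mod 10), carry-in 0) — take it. So Z=1.
Step 3. [col 1: B + Z ≡ A (mod 10)] column 1: given B=5, Z=1, carry-in 0, and digits 1,5 already taken and all letters distinct, B+Z≡A (mod 10) forces A=6, so A=6.
Step 4. [col 2: A + Y ≡ P (mod 10)] several values work for Y in column 2 (A + Y ≡ P (mod 10), carry-in 0); try Y=2, so Y=2.
Step 5. [col 2: A + Y ≡ P (mod 10)] in column 2 we have A+Y≡P with carry-in 0; given A=6, Y=2 and digits 1,2,5,6 already taken and all letters distinct, that pins P to 8 ⇒ P=8.
Step 6. [col 4: X + B ≡ R (mod 10)] X=3 is one option consistent with column 4 (X + B ≡ R (mod 10), carry-in 1) — take it, so X=3.
Step 7. [col 4: X + B ≡ R (mod 10)] from column 4 (X=3, B=5, carry-in 1, digits 1,2,3,5,6,8 already taken and all letters distinct): R must equal 9. So R=9.
Step 8. [col 5: A + S ≡ V (mod 10)] column 5 reads A+S+carry(0)=V with A=6; with digits 1,2,3,5,6,8,9 already taken and all letters distinct, the only value for V is 0 ⇒ V=0.
Step 9. [col 5: A + S ≡ V (mod 10)] column 5 reads A+S+carry(0)=V with A=6, V=0; with digits 0,1,2,3,5,6,8,9 already taken and all letters distinct, the only value for S is 4 ⇒ S=4.

Answer: A=6, B=5, P=8, R=9, S=4, V=0, X=3, Y=2, Z=1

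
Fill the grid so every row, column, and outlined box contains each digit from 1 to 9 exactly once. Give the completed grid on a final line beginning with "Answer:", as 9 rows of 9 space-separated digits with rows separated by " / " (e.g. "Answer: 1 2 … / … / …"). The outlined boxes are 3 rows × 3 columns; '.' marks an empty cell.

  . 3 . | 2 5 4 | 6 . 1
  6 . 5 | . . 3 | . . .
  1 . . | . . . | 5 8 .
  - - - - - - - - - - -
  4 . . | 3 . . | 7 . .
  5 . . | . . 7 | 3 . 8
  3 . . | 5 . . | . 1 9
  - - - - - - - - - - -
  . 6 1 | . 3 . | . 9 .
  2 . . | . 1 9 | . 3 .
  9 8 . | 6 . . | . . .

Step 1. [r1c3∈{7,8,9}] across row 1, 9 lands solely at r1c3. So r1c3=9.
Step 2. [r7c1∈{7}] r7c1 has the single candidate 7, so r7c1=7.
Step 3. [r8c3∈{4}] only 4 remains possible at r8c3 ⇒ r8c3=4.
Step 4. [r4c6∈{1,2,6,8}] col 6 places 1 nowhere but r4c6, so r4c6=1.
Step 5. [r2c7∈{2,4,9}] r2c7 is the only open cell in col 7 admitting 9. So r2c7=9.
Step 6. [r1c8∈{7}] r1c8 is down to just 7, so r1c8=7.
Step 7. [r8c9∈{5,6,7}] row 8 places 6 nowhere but r8c9. So r8c9=6.
Step 8. [r9c9∈{2,4,5,7}] in col 9, 7 fits only at r9c9. So r9c9=7.
Step 9. [r8c4∈{7,8}] 7 has one home in row 8: r8c4 ⇒ r8c4=7.
Step 10. [r3c6∈{6}] nothing but 6 survives at r3c6, so r3c6=6.
Step 11. [r9c7∈{1,2,4}] across row 9, 1 lands solely at r9c7, so r9c7=1.
Step 12. [r3c9∈{2,3,4}] in row 3, 3 fits only at r3c9. So r3c9=3.
Step 13. [r3c2∈{2,4,7}] row 3 places 4 nowhere but r3c2. So r3c2=4.
Step 14. [r3c3∈{2,7}] row 3 places 2 nowhere but r3c3 ⇒ r3c3=2.
Step 15. [r5c3∈{6}] r5c3's peers cover all but 6 ⇒ r5c3=6.
Step 16. [r6c5∈{2,4,6,8}] r6c5 is the only open cell in row 6 admitting 6, so r6c5=6.
Step 17. [r6c7∈{2,4}] row 6 places 4 nowhere but r6c7. So r6c7=4.
Step 18. [r5c8∈{2}] r5c8 is down to just 2 ⇒ r5c8=2.
Step 19. [r7c7∈{2,8}] col 7 places 2 nowhere but r7c7, so r7c7=2.
Step 20. [r2c8∈{4}] nothing but 4 survives at r2c8, so r2c8=4.
Step 21. [r9c5∈{2,4}] in row 9, 4 fits only at r9c5 ⇒ r9c5=4.
Step 22. [r5c5∈{9}] r5c5 has the single candidate 9. So r5c5=9.
Step 23. [r9c8∈{5}] r9c8 has the single candidate 5, so r9c8=5.
Step 24. [r4c5∈{2,8}] across col 5, 2 lands solely at r4c5, so r4c5=2.
Step 25. [r2c2∈{7}] only 7 remains possible at r2c2 ⇒ r2c2=7.
Step 26. [r6c6∈{8}] r6c6 has the single candidate 8. So r6c6=8.
Step 27. [r7c4∈{8}] r7c4 is down to just 8, so r7c4=8.
Step 28. [r6c2∈{2}] r6c2 is down to just 2, so r6c2=2.
Step 29. [r5c4∈{4}] nothing but 4 survives at r5c4 ⇒ r5c4=4.
Step 30. [r8c7∈{8}] r8c7 is down to just 8. So r8c7=8.
Step 31. [r7c6∈{5}] nothing but 5 survives at r7c6 ⇒ r7c6=5.
Step 32. [r4c8∈{6}] r4c8 is down to just 6. So r4c8=6.
Step 33. [r3c5∈{7}] r3c5 is down to just 7 ⇒ r3c5=7.
Step 34. [r7c9∈{4}] r7c9's peers cover all but 4 ⇒ r7c9=4.
Step 35. [r4c2∈{9}] r4c2 has the single candidate 9, so r4c2=9.
Step 36. [r3c4∈{9}] r3c4 has the single candidate 9 ⇒ r3c4=9.
Step 37. [r2c9∈{2}] nothing but 2 survives at r2c9, so r2c9=2.
Step 38. [r5c2∈{1}] r5c2 is down to just 1. So r5c2=1.
Step 39. [r4c3∈{8}] only 8 remains possible at r4c3 ⇒ r4c3=8.
Step 40. [r9c3∈{3}] only 3 remains possible at r9c3. So r9c3=3.
Step 41. [r8c2∈{5}] r8c2 is down to just 5. So r8c2=5.
Step 42. [r2c5∈{8}] nothing but 8 survives at r2c5. So r2c5=8.
Step 43. [r9c6∈{2}] r9c6's peers cover all but 2 ⇒ r9c6=2.
Step 44. [r4c9∈{5}] r4c9's peers cover all but 5. So r4c9=5.
Step 45. [r6c3∈{7}] r6c3 is down to just 7 ⇒ r6c3=7.
Step 46. [r2c4∈{1}] nothing but 1 survives at r2c4, so r2c4=1.
Step 47. [r1c1∈{8}] nothing but 8 survives at r1c1 ⇒ r1c1=8.

Answer: 8 3 9 2 5 4 6 7 1 / 6 7 5 1 8 3 9 4 2 / 1 4 2 9 7 6 5 8 3 / 4 9 8 3 2 1 7 6 5 / 5 1 6 4 9 7 3 2 8 / 3 2 7 5 6 8 4 1 9 / 7 6 1 8 3 5 2 9 4 / 2 5 4 7 1 9 8 3 6 / 9 8 3 6 4 2 1 5 7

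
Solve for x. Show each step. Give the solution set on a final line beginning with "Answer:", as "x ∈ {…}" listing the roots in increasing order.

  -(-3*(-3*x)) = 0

Step 1. [-(-3*(-3*x)) = 0] leading − — multiply by −1. So neg: -3*(-3*x) = 0.
Step 2. [-3*(-3*x) = 0] LHS = -3·(…); ÷-3 both sides ⇒ div: -3*x = 0.
Step 3. [-3*x = 0] divide by the outer -3. So div: x = 0.

Answer: x ∈ {0}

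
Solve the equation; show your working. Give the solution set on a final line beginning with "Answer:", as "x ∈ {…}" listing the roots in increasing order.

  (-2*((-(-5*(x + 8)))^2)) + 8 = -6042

Step 1. [(-2*((-(-5*(x + 8)))^2)) + 8 = -6042] subtract 8: x sits inside (… + 8). So sub: -2*((-(-5*(x + 8)))^2) = -6050.
Step 2. [-2*((-(-5*(x + 8)))^2) = -6050] -2 out front; divide by -2. So div: (-(-5*(x + 8)))^2 = 3025.
Step 3. [(-(-5*(x + 8)))^2 = 3025] √ both sides: 3025 ≥ 0 gives two branches, so sqrt: -(-5*(x + 8)) = 55 or -55.
Step 4. [-(-5*(x + 8)) = 55 or -55] LHS negated; negate both sides. So neg: -5*(x + 8) = -55 or 55.
Step 5. [-5*(x + 8) = -55 or 55] -5 out front; divide by -5, so div: x + 8 = 11 or -11.
Step 6. [x + 8 = 11 or -11] +8 is outermost — subtract 8 both sides ⇒ sub: x = 3 or -19.

Answer: x ∈ {-19, 3}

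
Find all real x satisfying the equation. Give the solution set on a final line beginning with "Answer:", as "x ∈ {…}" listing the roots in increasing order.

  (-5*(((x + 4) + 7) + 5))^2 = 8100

Step 1. [(-5*(((x + 4) + 7) + 5))^2 = 8100] LHS squared, RHS 8100 ≥ 0: apply √ (±) ⇒ sqrt: -5*(((x + 4) + 7) + 5) = 90 or -90.
Step 2. [-5*(((x + 4) + 7) + 5) = 90 or -90] divide by the outer -5. So div: ((x + 4) + 7) + 5 = -18 or 18.
Step 3. [((x + 4) + 7) + 5 = -18 or 18] 5 comes off first (subtract 5). So sub: (x + 4) + 7 = -23 or 13.
Step 4. [(x + 4) + 7 = -23 or 13] the outer +7 inverts by subtracting 7 ⇒ sub: x + 4 = -30 or 6.
Step 5. [x + 4 = -30 or 6] subtract 4: x sits inside (… + 4) ⇒ sub: x = -34 or 2.

Answer: x ∈ {-34, 2}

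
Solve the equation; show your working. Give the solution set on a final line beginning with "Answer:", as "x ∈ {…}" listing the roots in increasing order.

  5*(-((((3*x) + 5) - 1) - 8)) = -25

Step 1. [5*(-((((3*x) + 5) - 1) - 8)) = -25] leading coefficient 5: divide by 5 ⇒ div: -((((3*x) + 5) - 1) - 8) = -5.
Step 2. [-((((3*x) + 5) - 1) - 8) = -5] flip signs both sides. So neg: (((3*x) + 5) - 1) - 8 = 5.
Step 3. [(((3*x) + 5) - 1) - 8 = 5] add 8: x sits inside (… - 8), so sub: ((3*x) + 5) - 1 = 13.
Step 4. [((3*x) + 5) - 1 = 13] the outer -1 inverts by adding 1, so sub: (3*x) + 5 = 14.
Step 5. [(3*x) + 5 = 14] +5 is outermost — subtract 5 both sides, so sub: 3*x = 9.
Step 6. [3*x = 9] leading coefficient 3: divide by 3. So div: x = 3.

Answer: x ∈ {3}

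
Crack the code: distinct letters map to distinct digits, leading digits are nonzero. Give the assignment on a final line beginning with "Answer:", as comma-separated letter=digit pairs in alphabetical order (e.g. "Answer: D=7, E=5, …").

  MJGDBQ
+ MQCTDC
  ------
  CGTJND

Step 1. [col 1: Q + C ≡ D (mod 10)] C=5 is one option consistent with column 1 (Q + C ≡ D (mod 10), carry-in 0) — take it. So C=5.
Step 2. [col 1: Q + C ≡ D (mod 10)] D=4 is one option consistent with column 1 (Q + C ≡ D (mod 10), carry-in 0) — take it, so D=4.
Step 3. [col 1: Q + C ≡ D (mod 10)] column 1 reads Q+C+carry(0)=D with C=5, D=4; with digits 4,5 already taken and all letters distinct, the only value for Q is 9, so Q=9.
Step 4. [col 2: B + D ≡ N (mod 10)] N=3 is one option consistent with column 2 (B + D ≡ N (mod 10), carry-in 1) — take it ⇒ N=3.
Step 5. [col 2: B + D ≡ N (mod 10)] column 2 reads B+D+carry(1)=N with D=4, N=3; with digits 3,4,5,9 already taken and all letters distinct, the only value for B is 8, so B=8.
Step 6. [col 3: D + T ≡ J (mod 10)] several values work for T in column 3 (D + T ≡ J (mod 10), carry-in 1); try T=6. So T=6.
Step 7. [col 3: D + T ≡ J (mod 10)] column 3: given D=4, T=6, carry-in 1, and digits 3,4,5,6,8,9 already taken and all letters distinct, D+T≡J (mod 10) forces J=1. So J=1.
Step 8. [col 4: G + C ≡ T (mod 10)] column 4: given C=5, T=6, carry-in 1, and digits 1,3,4,5,6,8,9 already taken and all letters distinct, G+C≡T (mod 10) forces G=0 ⇒ G=0.
Step 9. [col 6: M + M ≡ C (mod 10)] M=2 is one option consistent with column 6 (M + M ≡ C (mod 10), carry-in 1) — take it. So M=2.

Answer: B=8, C=5, D=4, G=0, J=1, M=2, N=3, Q=9, T=6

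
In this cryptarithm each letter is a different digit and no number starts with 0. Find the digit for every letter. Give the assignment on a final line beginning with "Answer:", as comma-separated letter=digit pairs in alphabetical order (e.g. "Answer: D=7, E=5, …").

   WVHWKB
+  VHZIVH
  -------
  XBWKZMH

Step 1. [col 1: B + H ≡ H (mod 10)] column 1: given nothing yet, carry-in 0, and all letters distinct, none taken yet, B+H≡H (mod 10) forces B=0. So B=0.
Step 2. [col 1: B + H ≡ H (mod 10)] column 1 (B + H ≡ H (mod 10), carry-in 0) doesn't pin H yet; pick H=8 and continue ⇒ H=8.
Step 3. [col 2: K + V ≡ M (mod 10)] column 2 (K + V ≡ M (mod 10), carry-in 0) doesn't pin M yet; pick M=7 and continue, so M=7.
Step 4. [X] X is the leading digit of a 7-digit sum of two 6-digit numbers; the final carry is exactly 1 ⇒ X=1.
Step 5. [col 2: K + V ≡ M (mod 10)] no forcing yet in column 2 (carry-in 0); V=5 is free and consistent — try it ⇒ V=5.
Step 6. [col 2: K + V ≡ M (mod 10)] column 2 reads K+V+carry(0)=M with V=5, M=7; with digits 0,1,5,7,8 already taken and all letters distinct, the only value for K is 2. So K=2.
Step 7. [col 3: W + I ≡ Z (mod 10)] no forcing yet in column 3 (carry-in 0); W=4 is free and consistent — try it. So W=4.
Step 8. [col 3: W + I ≡ Z (mod 10)] column 3: given W=4, carry-in 0, and digits 0,1,2,4,5,7,8 already taken and all letters distinct, W+I≡Z (mod 10) forces I=9 ⇒ I=9.
Step 9. [col 3: W + I ≡ Z (mod 10)] column 3 reads W+I+carry(0)=Z with W=4, I=9; with digits 0,1,2,4,5,7,8,9 already taken and all letters distinct, the only value for Z is 3 ⇒ Z=3.

Answer: B=0, H=8, I=9, K=2, M=7, V=5, W=4, X=1, Z=3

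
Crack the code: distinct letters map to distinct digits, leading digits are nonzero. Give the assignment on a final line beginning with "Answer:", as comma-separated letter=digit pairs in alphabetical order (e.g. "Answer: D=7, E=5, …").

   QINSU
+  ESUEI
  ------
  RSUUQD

Step 1. [R] R is the leading digit of a 6-digit sum of two 5-digit numbers; the final carry is exactly 1 ⇒ R=1.
Step 2. [col 1: U + I ≡ D (mod 10)] several values work for D in column 1 (U + I ≡ D (mod 10), carry-in 0); try D=8, so D=8.
Step 3. [col 1: U + I ≡ D (mod 10)] no forcing yet in column 1 (carry-in 0); U=6 is free and consistent — try it. So U=6.
Step 4. [col 1: U + I ≡ D (mod 10)] in column 1 we have U+I≡D with carry-in 0; given U=6, D=8 and digits 1,6,8 already taken and all letters distinct, that pins I to 2. So I=2.
Step 5. [col 2: S + E ≡ Q (mod 10)] S=4 is one option consistent with column 2 (S + E ≡ Q (mod 10), carry-in 0) — take it, so S=4.
Step 6. [col 2: S + E ≡ Q (mod 10)] Q=9 is one option consistent with column 2 (S + E ≡ Q (mod 10), carry-in 0) — take it ⇒ Q=9.
Step 7. [col 2: S + E ≡ Q (mod 10)] in column 2 we have S+E≡Q with carry-in 0; given S=4, Q=9 and digits 1,2,4,6,8,9 already taken and all letters distinct, that pins E to 5 ⇒ E=5.
Step 8. [col 3: N + U ≡ U (mod 10)] from column 3 (U=6, carry-in 0, digits 1,2,4,5,6,8,9 already taken and all letters distinct): N must equal 0 ⇒ N=0.

Answer: D=8, E=5, I=2, N=0, Q=9, R=1, S=4, U=6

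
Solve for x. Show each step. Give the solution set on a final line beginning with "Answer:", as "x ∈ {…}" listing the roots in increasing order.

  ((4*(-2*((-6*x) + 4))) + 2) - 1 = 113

Step 1. [((4*(-2*((-6*x) + 4))) + 2) - 1 = 113] the outer -1 inverts by adding 1. So sub: (4*(-2*((-6*x) + 4))) + 2 = 114.
Step 2. [(4*(-2*((-6*x) + 4))) + 2 = 114] 2 comes off first (subtract 2), so sub: 4*(-2*((-6*x) + 4)) = 112.
Step 3. [4*(-2*((-6*x) + 4)) = 112] leading coefficient 4: divide by 4. So div: -2*((-6*x) + 4) = 28.
Step 4. [-2*((-6*x) + 4) = 28] LHS = -2·(…); ÷-2 both sides ⇒ div: (-6*x) + 4 = -14.
Step 5. [(-6*x) + 4 = -14] the outer +4 inverts by subtracting 4. So sub: -6*x = -18.
Step 6. [-6*x = -18] leading coefficient -6: divide by -6, so div: x = 3.

Answer: x ∈ {3}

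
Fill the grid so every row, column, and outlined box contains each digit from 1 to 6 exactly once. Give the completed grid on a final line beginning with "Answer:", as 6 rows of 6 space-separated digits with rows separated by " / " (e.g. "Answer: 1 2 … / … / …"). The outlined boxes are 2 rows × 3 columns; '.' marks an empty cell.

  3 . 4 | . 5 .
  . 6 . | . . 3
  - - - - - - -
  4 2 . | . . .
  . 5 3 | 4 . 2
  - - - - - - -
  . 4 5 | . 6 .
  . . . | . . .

Step 1. [r5c6∈{1}] only 1 remains possible at r5c6, so r5c6=1.
Step 2. [r1c4∈{1,2,6}] in row 1, 2 fits only at r1c4, so r1c4=2.
Step 3. [r3c4∈{1,3,5,6}] 6 has one home in col 4: r3c4, so r3c4=6.
Step 4. [r3c3∈{1}] r3c3 has the single candidate 1. So r3c3=1.
Step 5. [r6c5∈{2,3,4}] in col 5, 2 fits only at r6c5. So r6c5=2.
Step 6. [r2c4∈{1}] r2c4's peers cover all but 1. So r2c4=1.
Step 7. [r6c1∈{1,6}] r6c1 is the only open cell in col 1 admitting 1 ⇒ r6c1=1.
Step 8. [r6c4∈{3,5}] col 4 places 5 nowhere but r6c4, so r6c4=5.
Step 9. [r2c1∈{2,5}] 5 has one home in row 2: r2c1. So r2c1=5.
Step 10. [r5c1∈{2}] r5c1 is down to just 2. So r5c1=2.
Step 11. [r4c5∈{1}] r4c5 is down to just 1 ⇒ r4c5=1.
Step 12. [r6c6∈{4}] r6c6 has the single candidate 4 ⇒ r6c6=4.
Step 13. [r5c4∈{3}] nothing but 3 survives at r5c4, so r5c4=3.
Step 14. [r2c5∈{4}] only 4 remains possible at r2c5, so r2c5=4.
Step 15. [r1c2∈{1}] nothing but 1 survives at r1c2, so r1c2=1.
Step 16. [r2c3∈{2}] nothing but 2 survives at r2c3. So r2c3=2.
Step 17. [r3c5∈{3}] r3c5 is down to just 3, so r3c5=3.
Step 18. [r6c2∈{3}] r6c2 has the single candidate 3. So r6c2=3.
Step 19. [r4c1∈{6}] r4c1's peers cover all but 6. So r4c1=6.
Step 20. [r1c6∈{6}] r1c6 has the single candidate 6. So r1c6=6.
Step 21. [r6c3∈{6}] r6c3's peers cover all but 6, so r6c3=6.
Step 22. [r3c6∈{5}] only 5 remains possible at r3c6. So r3c6=5.

Answer: 3 1 4 2 5 6 / 5 6 2 1 4 3 / 4 2 1 6 3 5 / 6 5 3 4 1 2 / 2 4 5 3 6 1 / 1 3 6 5 2 4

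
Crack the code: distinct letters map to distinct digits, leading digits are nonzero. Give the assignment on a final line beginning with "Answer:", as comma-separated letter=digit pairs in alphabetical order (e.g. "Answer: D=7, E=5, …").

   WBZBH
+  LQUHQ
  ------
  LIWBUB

Step 1. [L] adding two 5-digit numbers gives at most 5+1 digits, and here it does — L is that final carry and must be 1. So L=1.
Step 2. [col 1: H + Q ≡ B (mod 10)] column 1 (H + Q ≡ B (mod 10), carry-in 0) doesn't pin H yet; pick H=2 and continue ⇒ H=2.
Step 3. [col 1: H + Q ≡ B (mod 10)] column 1 (H + Q ≡ B (mod 10), carry-in 0) doesn't pin B yet; pick B=5 and continue, so B=5.
Step 4. [col 1: H + Q ≡ B (mod 10)] in column 1 we have H+Q≡B with carry-in 0; given H=2, B=5 and digits 1,2,5 already taken and all letters distinct, that pins Q to 3. So Q=3.
Step 5. [col 2: B + H ≡ U (mod 10)] column 2: given B=5, H=2, carry-in 0, and digits 1,2,3,5 already taken and all letters distinct, B+H≡U (mod 10) forces U=7, so U=7.
Step 6. [col 3: Z + U ≡ B (mod 10)] from column 3 (U=7, B=5, carry-in 0, digits 1,2,3,5,7 already taken and all letters distinct): Z must equal 8, so Z=8.
Step 7. [col 4: B + Q ≡ W (mod 10)] from column 4 (B=5, Q=3, carry-in 1, digits 1,2,3,5,7,8 already taken and all letters distinct): W must equal 9. So W=9.
Step 8. [col 5: W + L ≡ I (mod 10)] column 5: given W=9, L=1, carry-in 0, and digits 1,2,3,5,7,8,9 already taken and all letters distinct, W+L≡I (mod 10) forces I=0 ⇒ I=0.

Answer: B=5, H=2, I=0, L=1, Q=3, U=7, W=9, Z=8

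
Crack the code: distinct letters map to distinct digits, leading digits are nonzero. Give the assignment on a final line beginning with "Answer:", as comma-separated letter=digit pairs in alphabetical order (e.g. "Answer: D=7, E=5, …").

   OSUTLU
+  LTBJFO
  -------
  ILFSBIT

Step 1. [I] I is the leading digit of a 7-digit sum of two 6-digit numbers; the final carry is exactly 1, so I=1.
Step 2. [col 1: U + O ≡ T (mod 10)] no forcing yet in column 1 (carry-in 0); O=9 is free and consistent — try it ⇒ O=9.
Step 3. [col 1: U + O ≡ T (mod 10)] column 1 (U + O ≡ T (mod 10), carry-in 0) doesn't pin U yet; pick U=6 and continue ⇒ U=6.
Step 4. [col 1: U + O ≡ T (mod 10)] in column 1 we have U+O≡T with carry-in 0; given U=6, O=9 and digits 1,6,9 already taken and all letters distinct, that pins T to 5. So T=5.
Step 5. [col 2: L + F ≡ I (mod 10)] several values work for L in column 2 (L + F ≡ I (mod 10), carry-in 1); try L=8, so L=8.
Step 6. [col 2: L + F ≡ I (mod 10)] in column 2 we have L+F≡I with carry-in 1; given L=8, I=1 and digits 1,5,6,8,9 already taken and all letters distinct, that pins F to 2. So F=2.
Step 7. [col 3: T + J ≡ B (mod 10)] column 3 (T + J ≡ B (mod 10), carry-in 1) doesn't pin J yet; pick J=4 and continue. So J=4.
Step 8. [col 3: T + J ≡ B (mod 10)] column 3 reads T+J+carry(1)=B with T=5, J=4; with digits 1,2,4,5,6,8,9 already taken and all letters distinct, the only value for B is 0 ⇒ B=0.
Step 9. [col 4: U + B ≡ S (mod 10)] column 4 reads U+B+carry(1)=S with U=6, B=0; with digits 0,1,2,4,5,6,8,9 already taken and all letters distinct, the only value for S is 7. So S=7.

Answer: B=0, F=2, I=1, J=4, L=8, O=9, S=7, T=5, U=6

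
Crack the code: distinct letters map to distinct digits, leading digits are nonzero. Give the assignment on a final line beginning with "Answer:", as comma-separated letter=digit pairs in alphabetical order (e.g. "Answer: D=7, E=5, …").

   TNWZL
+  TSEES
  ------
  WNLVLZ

Step 1. [col 1: L + S ≡ Z (mod 10)] no forcing yet in column 1 (carry-in 0); Z=8 is free and consistent — try it. So Z=8.
Step 2. [col 1: L + S ≡ Z (mod 10)] column 1 (L + S ≡ Z (mod 10), carry-in 0) doesn't pin L yet; pick L=5 and continue ⇒ L=5.
Step 3. [W] adding two 5-digit numbers gives at most 5+1 digits, and here it does — W is that final carry and must be 1 ⇒ W=1.
Step 4. [col 1: L + S ≡ Z (mod 10)] column 1: given L=5, Z=8, carry-in 0, and digits 1,5,8 already taken and all letters distinct, L+S≡Z (mod 10) forces S=3 ⇒ S=3.
Step 5. [col 2: Z + E ≡ L (mod 10)] from column 2 (Z=8, L=5, carry-in 0, digits 1,3,5,8 already taken and all letters distinct): E must equal 7 ⇒ E=7.
Step 6. [col 3: W + E ≡ V (mod 10)] column 3: given W=1, E=7, carry-in 1, and digits 1,3,5,7,8 already taken and all letters distinct, W+E≡V (mod 10) forces V=9. So V=9.
Step 7. [col 4: N + S ≡ L (mod 10)] column 4 reads N+S+carry(0)=L with S=3, L=5; with digits 1,3,5,7,8,9 already taken and all letters distinct, the only value for N is 2. So N=2.
Step 8. [col 5: T + T ≡ N (mod 10)] in column 5 we have T+T≡N with carry-in 0; given N=2 and digits 1,2,3,5,7,8,9 already taken and all letters distinct, that pins T to 6. So T=6.

Answer: E=7, L=5, N=2, S=3, T=6, V=9, W=1, Z=8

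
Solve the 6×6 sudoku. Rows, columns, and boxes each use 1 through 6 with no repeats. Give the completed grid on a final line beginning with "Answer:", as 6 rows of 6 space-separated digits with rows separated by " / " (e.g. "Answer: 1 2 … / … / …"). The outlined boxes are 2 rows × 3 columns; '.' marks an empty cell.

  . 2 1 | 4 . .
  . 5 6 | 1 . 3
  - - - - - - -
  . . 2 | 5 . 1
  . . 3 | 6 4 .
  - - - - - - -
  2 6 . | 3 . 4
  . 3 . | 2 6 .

Step 1. [r6c6∈{5}] only 5 remains possible at r6c6 ⇒ r6c6=5.
Step 2. [r6c1∈{1,4}] row 6 places 1 nowhere but r6c1 ⇒ r6c1=1.
Step 3. [r3c2∈{4}] only 4 remains possible at r3c2, so r3c2=4.
Step 4. [r4c2∈{1}] r4c2 has the single candidate 1, so r4c2=1.
Step 5. [r4c6∈{2}] r4c6 has the single candidate 2, so r4c6=2.
Step 6. [r3c1∈{6}] nothing but 6 survives at r3c1. So r3c1=6.
Step 7. [r2c1∈{4}] r2c1 is down to just 4, so r2c1=4.
Step 8. [r1c6∈{6}] r1c6's peers cover all but 6, so r1c6=6.
Step 9. [r1c5∈{5}] r1c5 has the single candidate 5. So r1c5=5.
Step 10. [r6c3∈{4}] r6c3 is down to just 4 ⇒ r6c3=4.
Step 11. [r4c1∈{5}] nothing but 5 survives at r4c1 ⇒ r4c1=5.
Step 12. [r3c5∈{3}] only 3 remains possible at r3c5. So r3c5=3.
Step 13. [r5c3∈{5}] r5c3 has the single candidate 5. So r5c3=5.
Step 14. [r1c1∈{3}] nothing but 3 survives at r1c1, so r1c1=3.
Step 15. [r5c5∈{1}] nothing but 1 survives at r5c5. So r5c5=1.
Step 16. [r2c5∈{2}] r2c5 has the single candidate 2. So r2c5=2.

Answer: 3 2 1 4 5 6 / 4 5 6 1 2 3 / 6 4 2 5 3 1 / 5 1 3 6 4 2 / 2 6 5 3 1 4 / 1 3 4 2 6 5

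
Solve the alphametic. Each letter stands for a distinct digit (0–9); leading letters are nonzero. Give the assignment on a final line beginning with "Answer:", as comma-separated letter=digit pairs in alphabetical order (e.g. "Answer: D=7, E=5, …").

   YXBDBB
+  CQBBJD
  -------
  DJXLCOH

Step 1. [col 1: B + D ≡ H (mod 10)] H=7 is one option consistent with column 1 (B + D ≡ H (mod 10), carry-in 0) — take it, so H=7.
Step 2. [col 1: B + D ≡ H (mod 10)] no forcing yet in column 1 (carry-in 0); D=1 is free and consistent — try it ⇒ D=1.
Step 3. [col 1: B + D ≡ H (mod 10)] from column 1 (D=1, H=7, carry-in 0, digits 1,7 already taken and all letters distinct): B must equal 6 ⇒ B=6.
Step 4. [col 2: B + J ≡ O (mod 10)] column 2 (B + J ≡ O (mod 10), carry-in 0) doesn't pin J yet; pick J=4 and continue. So J=4.
Step 5. [col 2: B + J ≡ O (mod 10)] column 2 reads B+J+carry(0)=O with B=6, J=4; with digits 1,4,6,7 already taken and all letters distinct, the only value for O is 0. So O=0.
Step 6. [col 3: D + B ≡ C (mod 10)] from column 3 (D=1, B=6, carry-in 1, digits 0,1,4,6,7 already taken and all letters distinct): C must equal 8, so C=8.
Step 7. [col 4: B + B ≡ L (mod 10)] column 4 reads B+B+carry(0)=L with B=6; with digits 0,1,4,6,7,8 already taken and all letters distinct, the only value for L is 2 ⇒ L=2.
Step 8. [col 5: X + Q ≡ X (mod 10)] column 5 reads X+Q+carry(1)=X with nothing yet; with digits 0,1,2,4,6,7,8 already taken and all letters distinct, the only value for Q is 9, so Q=9.
Step 9. [col 5: X + Q ≡ X (mod 10)] column 5 (X + Q ≡ X (mod 10), carry-in 1) doesn't pin X yet; pick X=3 and continue. So X=3.
Step 10. [col 6: Y + C ≡ J (mod 10)] in column 6 we have Y+C≡J with carry-in 1; given C=8, J=4 and digits 0,1,2,3,4,6,7,8,9 already taken and all letters distinct, that pins Y to 5 ⇒ Y=5.

Answer: B=6, C=8, D=1, H=7, J=4, L=2, O=0, Q=9, X=3, Y=5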